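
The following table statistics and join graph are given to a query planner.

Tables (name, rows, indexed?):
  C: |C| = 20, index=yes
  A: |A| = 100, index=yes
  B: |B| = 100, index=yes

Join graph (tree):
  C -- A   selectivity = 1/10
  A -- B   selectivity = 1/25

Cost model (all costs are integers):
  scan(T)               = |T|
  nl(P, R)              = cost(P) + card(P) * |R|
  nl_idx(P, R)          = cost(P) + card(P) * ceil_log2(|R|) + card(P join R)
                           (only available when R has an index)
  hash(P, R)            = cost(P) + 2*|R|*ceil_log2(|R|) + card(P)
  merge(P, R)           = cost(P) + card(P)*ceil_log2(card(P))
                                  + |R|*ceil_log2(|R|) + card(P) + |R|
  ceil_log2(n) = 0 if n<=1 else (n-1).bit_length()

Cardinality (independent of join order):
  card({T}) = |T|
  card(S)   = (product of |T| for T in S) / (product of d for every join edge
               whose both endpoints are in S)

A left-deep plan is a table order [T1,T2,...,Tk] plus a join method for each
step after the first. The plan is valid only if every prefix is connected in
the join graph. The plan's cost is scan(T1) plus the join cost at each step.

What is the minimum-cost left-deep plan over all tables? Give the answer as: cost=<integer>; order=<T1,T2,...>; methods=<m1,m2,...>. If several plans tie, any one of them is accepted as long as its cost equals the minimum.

Selinger DP (subsets sized 1..n):
  {C}: scan cost=20, card=20
  {A}: scan cost=100, card=100
  {B}: scan cost=100, card=100
  {AC}: card=200; try (A,nl_idx)→360, (C,hash)→400, (C,nl_idx)→800, (A,merge)→940, (C,merge)→1020, (A,hash)→1440 …(+2); best=360 via (A,nl_idx)
  {AB}: card=400; try (B,nl_idx)→1200, (A,nl_idx)→1200, (B,hash)→1600, (A,hash)→1600, (B,merge)→1700, (A,merge)→1700 …(+2); best=1200 via (B,nl_idx)
  {ABC}: card=800; try (C,hash)→1800, (B,hash)→1960, (B,nl_idx)→2560, (B,merge)→2960, (C,nl_idx)→4000, (C,merge)→5320 …(+2); best=1800 via (C,hash)

cost=1800; order=A,B,C; methods=nl_idx,hash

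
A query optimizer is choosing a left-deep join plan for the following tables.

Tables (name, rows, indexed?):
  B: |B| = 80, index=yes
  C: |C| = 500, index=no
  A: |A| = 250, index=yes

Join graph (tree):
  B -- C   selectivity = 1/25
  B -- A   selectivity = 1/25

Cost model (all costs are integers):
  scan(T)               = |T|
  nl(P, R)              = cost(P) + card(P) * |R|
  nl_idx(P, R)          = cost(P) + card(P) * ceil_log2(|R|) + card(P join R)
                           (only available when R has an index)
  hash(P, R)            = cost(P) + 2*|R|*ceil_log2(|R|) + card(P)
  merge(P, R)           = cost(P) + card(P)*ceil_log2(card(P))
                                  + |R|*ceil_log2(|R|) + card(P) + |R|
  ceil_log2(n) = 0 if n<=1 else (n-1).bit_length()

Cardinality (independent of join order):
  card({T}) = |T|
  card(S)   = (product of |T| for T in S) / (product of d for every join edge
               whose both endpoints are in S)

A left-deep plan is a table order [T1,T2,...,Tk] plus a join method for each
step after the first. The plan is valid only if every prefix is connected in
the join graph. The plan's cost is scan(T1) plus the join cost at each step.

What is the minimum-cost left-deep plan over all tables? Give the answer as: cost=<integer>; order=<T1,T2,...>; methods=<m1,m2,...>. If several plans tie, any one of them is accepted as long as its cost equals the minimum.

Selinger DP (subsets sized 1..n):
  {B}: scan cost=80, card=80
  {C}: scan cost=500, card=500
  {A}: scan cost=250, card=250
  {BC}: card=1600; try (B,hash)→2120, (B,nl_idx)→5600, (C,merge)→5720, (B,merge)→6140, (C,hash)→9160, (C,nl)→40080 …(+1); best=2120 via (B,hash)
  {AB}: card=800; try (A,nl_idx)→1520, (B,hash)→1620, (B,nl_idx)→2800, (A,merge)→2970, (B,merge)→3140, (A,hash)→4160 …(+2); best=1520 via (A,nl_idx)
  {ABC}: card=16000; try (A,hash)→7720, (C,hash)→11320, (C,merge)→15320, (A,merge)→23570, (A,nl_idx)→30920, (C,nl)→401520 …(+1); best=7720 via (A,hash)

cost=7720; order=C,B,A; methods=hash,hash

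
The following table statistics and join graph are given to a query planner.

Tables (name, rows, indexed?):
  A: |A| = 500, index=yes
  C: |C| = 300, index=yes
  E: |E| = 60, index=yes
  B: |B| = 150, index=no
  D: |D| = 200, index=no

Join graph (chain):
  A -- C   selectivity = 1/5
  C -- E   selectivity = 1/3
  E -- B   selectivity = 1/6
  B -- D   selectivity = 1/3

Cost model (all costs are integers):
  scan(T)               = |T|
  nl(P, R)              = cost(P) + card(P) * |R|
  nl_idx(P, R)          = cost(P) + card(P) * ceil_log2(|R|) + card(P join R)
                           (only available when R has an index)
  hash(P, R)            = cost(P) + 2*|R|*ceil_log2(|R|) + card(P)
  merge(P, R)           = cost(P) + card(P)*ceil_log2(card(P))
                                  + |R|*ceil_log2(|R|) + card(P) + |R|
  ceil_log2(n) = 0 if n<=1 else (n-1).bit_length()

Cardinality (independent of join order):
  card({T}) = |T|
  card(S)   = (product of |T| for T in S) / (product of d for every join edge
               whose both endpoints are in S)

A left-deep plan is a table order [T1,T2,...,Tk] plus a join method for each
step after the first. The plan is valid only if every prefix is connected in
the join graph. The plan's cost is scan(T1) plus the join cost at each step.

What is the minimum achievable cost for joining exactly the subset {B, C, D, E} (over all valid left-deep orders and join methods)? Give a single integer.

Selinger DP over subsets of {B,C,D,E}:
  {C}: scan cost=300, card=300
  {E}: scan cost=60, card=60
  {B}: scan cost=150, card=150
  {D}: scan cost=200, card=200
  {CE}: card=6000; try (E,hash)→1320, (C,merge)→3480, (E,merge)→3720, (C,hash)→5520, (C,nl_idx)→6600, (E,nl_idx)→8100 …(+2); best=1320 via (E,hash)
  {BE}: card=1500; try (E,hash)→1020, (B,merge)→1830, (E,merge)→1920, (B,hash)→2520, (E,nl_idx)→2550, (B,nl)→9060 …(+1); best=1020 via (E,hash)
  {BD}: card=10000; try (B,hash)→2800, (D,merge)→3300, (B,merge)→3350, (D,hash)→3500, (D,nl)→30150, (B,nl)→30200; best=2800 via (B,hash)
  {BCE}: card=150000; try (C,hash)→7920, (B,hash)→9720, (C,merge)→22020, (B,merge)→86670, (C,nl_idx)→164520, (C,nl)→451020 …(+1); best=7920 via (C,hash)
  {BDE}: card=100000; try (D,hash)→5720, (E,hash)→13520, (D,merge)→20820, (E,merge)→153220, (E,nl_idx)→162800, (D,nl)→301020 …(+1); best=5720 via (D,hash)
  {BCDE}: card=10000000; try (C,hash)→111120, (D,hash)→161120, (C,merge)→1808720, (D,merge)→2859720, (C,nl_idx)→10905720, (C,nl)→30005720 …(+1); best=111120 via (C,hash)

111120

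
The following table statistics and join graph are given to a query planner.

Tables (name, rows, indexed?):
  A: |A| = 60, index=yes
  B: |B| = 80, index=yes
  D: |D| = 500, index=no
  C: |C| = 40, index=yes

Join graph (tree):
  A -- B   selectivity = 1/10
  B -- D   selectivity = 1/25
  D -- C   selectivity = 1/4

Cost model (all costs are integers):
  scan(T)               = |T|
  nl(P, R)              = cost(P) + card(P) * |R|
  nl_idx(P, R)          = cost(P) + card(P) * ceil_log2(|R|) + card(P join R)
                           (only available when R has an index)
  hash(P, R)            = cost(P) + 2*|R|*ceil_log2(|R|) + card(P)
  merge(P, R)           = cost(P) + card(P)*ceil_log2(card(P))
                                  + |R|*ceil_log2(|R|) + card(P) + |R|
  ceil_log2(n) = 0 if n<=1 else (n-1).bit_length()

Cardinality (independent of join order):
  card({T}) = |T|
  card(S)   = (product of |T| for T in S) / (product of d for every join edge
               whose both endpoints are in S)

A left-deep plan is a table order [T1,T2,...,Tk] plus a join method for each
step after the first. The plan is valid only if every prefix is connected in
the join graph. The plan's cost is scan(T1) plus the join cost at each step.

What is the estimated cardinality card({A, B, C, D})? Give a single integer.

Tables in S: A(60), B(80), C(40), D(500)
Edges inside S: A-B(d=10), B-D(d=25), D-C(d=4)
numerator = 60 * 80 * 40 * 500 = 96000000
denominator = 10 * 25 * 4 = 1000
card(S) = 96000000 / 1000 = 96000

96000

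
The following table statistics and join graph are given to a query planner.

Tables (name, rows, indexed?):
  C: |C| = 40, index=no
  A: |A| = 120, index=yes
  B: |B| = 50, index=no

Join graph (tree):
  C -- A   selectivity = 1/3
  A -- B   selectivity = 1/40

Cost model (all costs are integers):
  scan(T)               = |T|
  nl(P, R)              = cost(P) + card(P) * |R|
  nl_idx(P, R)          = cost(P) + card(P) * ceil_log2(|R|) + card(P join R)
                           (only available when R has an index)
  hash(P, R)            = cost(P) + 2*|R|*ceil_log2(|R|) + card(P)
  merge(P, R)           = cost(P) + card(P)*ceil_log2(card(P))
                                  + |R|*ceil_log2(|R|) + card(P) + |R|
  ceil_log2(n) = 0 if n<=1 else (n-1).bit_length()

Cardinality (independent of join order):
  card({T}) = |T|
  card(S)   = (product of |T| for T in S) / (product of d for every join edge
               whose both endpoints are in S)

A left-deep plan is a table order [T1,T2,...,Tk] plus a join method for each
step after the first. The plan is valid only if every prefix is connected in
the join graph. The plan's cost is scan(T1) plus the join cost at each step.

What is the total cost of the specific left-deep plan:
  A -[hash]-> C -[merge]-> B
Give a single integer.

step 1: scan A: cost=120, card=120
step 2: join C via hash
    card(P join C) = 120*40/(3) = 1600
    cost = 120 + 2*40*6 + 120 = 720
step 3: join B via merge
    card(P join B) = 1600*50/(40) = 2000
    cost = 720 + 1600*11 + 50*6 + 1600 + 50 = 20270

20270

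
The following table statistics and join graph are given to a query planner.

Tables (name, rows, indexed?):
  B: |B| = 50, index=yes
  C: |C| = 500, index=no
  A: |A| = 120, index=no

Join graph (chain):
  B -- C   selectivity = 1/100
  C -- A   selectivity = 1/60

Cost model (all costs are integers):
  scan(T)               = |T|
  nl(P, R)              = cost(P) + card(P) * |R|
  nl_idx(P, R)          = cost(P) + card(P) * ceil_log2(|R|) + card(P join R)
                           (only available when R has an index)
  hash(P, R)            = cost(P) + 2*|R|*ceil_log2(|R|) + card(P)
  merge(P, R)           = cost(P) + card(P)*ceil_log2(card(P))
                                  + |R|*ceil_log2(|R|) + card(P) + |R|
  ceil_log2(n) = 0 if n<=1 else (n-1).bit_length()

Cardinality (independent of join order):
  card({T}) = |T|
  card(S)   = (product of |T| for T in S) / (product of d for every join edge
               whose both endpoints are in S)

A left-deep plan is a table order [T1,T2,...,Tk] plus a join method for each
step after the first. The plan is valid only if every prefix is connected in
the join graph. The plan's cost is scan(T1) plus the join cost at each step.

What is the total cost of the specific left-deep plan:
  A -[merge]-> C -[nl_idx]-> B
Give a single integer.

12580

step 1: scan A: cost=120, card=120
step 2: join C via merge
    card(P join C) = 120*500/(60) = 1000
    cost = 120 + 120*7 + 500*9 + 120 + 500 = 6080
step 3: join B via nl_idx
    card(P join B) = 1000*50/(100) = 500
    cost = 6080 + 1000*6 + 500 = 12580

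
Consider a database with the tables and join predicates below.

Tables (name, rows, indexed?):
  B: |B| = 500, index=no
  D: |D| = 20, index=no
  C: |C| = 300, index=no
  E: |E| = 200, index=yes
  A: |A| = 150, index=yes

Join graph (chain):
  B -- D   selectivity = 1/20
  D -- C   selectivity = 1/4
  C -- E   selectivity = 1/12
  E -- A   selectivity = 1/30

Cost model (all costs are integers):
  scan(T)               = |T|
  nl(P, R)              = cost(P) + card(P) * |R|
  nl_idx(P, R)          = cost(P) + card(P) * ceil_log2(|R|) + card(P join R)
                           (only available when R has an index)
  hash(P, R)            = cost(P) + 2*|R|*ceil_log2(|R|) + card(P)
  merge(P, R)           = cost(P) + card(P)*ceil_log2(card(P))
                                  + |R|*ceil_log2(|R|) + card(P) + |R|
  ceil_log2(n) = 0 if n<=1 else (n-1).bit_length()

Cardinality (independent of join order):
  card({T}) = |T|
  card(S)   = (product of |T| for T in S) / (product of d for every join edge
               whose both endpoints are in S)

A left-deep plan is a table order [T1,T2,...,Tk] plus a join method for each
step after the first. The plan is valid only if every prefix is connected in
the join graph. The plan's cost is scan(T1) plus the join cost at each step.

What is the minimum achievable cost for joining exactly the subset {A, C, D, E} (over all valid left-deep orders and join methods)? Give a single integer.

32900

Selinger DP over subsets of {A,C,D,E}:
  {D}: scan cost=20, card=20
  {C}: scan cost=300, card=300
  {E}: scan cost=200, card=200
  {A}: scan cost=150, card=150
  {CD}: card=1500; try (D,hash)→800, (C,merge)→3140, (D,merge)→3420, (C,hash)→5440, (C,nl)→6020, (D,nl)→6300; best=800 via (D,hash)
  {CE}: card=5000; try (E,hash)→3800, (C,merge)→5000, (E,merge)→5100, (C,hash)→5800, (E,nl_idx)→7700, (C,nl)→60200 …(+1); best=3800 via (E,hash)
  {AE}: card=1000; try (E,nl_idx)→2350, (A,hash)→2800, (A,nl_idx)→2800, (E,merge)→3300, (A,merge)→3350, (E,hash)→3500 …(+2); best=2350 via (E,nl_idx)
  {CDE}: card=25000; try (E,hash)→5500, (D,hash)→9000, (E,merge)→20600, (E,nl_idx)→37800, (D,merge)→73920, (D,nl)→103800 …(+1); best=5500 via (E,hash)
  {ACE}: card=25000; try (C,hash)→8750, (A,hash)→11200, (C,merge)→16350, (A,nl_idx)→68800, (A,merge)→75150, (C,nl)→302350 …(+1); best=8750 via (C,hash)
  {ACDE}: card=125000; try (A,hash)→32900, (D,hash)→33950, (A,nl_idx)→330500, (A,merge)→406850, (D,merge)→408870, (D,nl)→508750 …(+1); best=32900 via (A,hash)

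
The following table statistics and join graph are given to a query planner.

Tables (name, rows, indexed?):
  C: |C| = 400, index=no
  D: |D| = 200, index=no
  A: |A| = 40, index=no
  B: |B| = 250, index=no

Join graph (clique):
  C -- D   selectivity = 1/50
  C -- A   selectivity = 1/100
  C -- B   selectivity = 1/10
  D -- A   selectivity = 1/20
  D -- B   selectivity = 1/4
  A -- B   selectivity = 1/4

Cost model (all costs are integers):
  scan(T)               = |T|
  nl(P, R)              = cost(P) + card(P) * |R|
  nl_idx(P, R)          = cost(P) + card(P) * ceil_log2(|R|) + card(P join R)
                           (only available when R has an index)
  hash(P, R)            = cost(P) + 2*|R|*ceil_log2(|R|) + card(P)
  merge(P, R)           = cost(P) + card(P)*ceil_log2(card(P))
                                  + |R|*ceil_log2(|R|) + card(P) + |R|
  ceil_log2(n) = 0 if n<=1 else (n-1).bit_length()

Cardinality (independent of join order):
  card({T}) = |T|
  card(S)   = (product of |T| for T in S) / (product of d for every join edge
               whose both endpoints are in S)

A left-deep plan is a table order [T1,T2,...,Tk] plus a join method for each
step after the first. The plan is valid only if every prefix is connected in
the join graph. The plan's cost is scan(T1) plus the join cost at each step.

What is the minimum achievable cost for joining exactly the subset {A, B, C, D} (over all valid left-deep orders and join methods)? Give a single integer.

Selinger DP over subsets of {A,B,C,D}:
  {C}: scan cost=400, card=400
  {D}: scan cost=200, card=200
  {A}: scan cost=40, card=40
  {B}: scan cost=250, card=250
  {CD}: card=1600; try (D,hash)→4000, (C,merge)→6000, (D,merge)→6200, (C,hash)→7600, (C,nl)→80200, (D,nl)→80400; best=4000 via (D,hash)
  {AC}: card=160; try (A,hash)→1280, (C,merge)→4320, (A,merge)→4680, (C,hash)→7280, (C,nl)→16040, (A,nl)→16400; best=1280 via (A,hash)
  {BC}: card=10000; try (B,hash)→4800, (C,merge)→6500, (B,merge)→6650, (C,hash)→7700, (C,nl)→100250, (B,nl)→100400; best=4800 via (B,hash)
  {AD}: card=400; try (A,hash)→880, (D,merge)→2120, (A,merge)→2280, (D,hash)→3280, (D,nl)→8040, (A,nl)→8200; best=880 via (A,hash)
  {BD}: card=12500; try (D,hash)→3700, (B,merge)→4250, (D,merge)→4300, (B,hash)→4400, (B,nl)→50200, (D,nl)→50250; best=3700 via (D,hash)
  {AB}: card=2500; try (A,hash)→980, (B,merge)→2570, (A,merge)→2780, (B,hash)→4080, (B,nl)→10040, (A,nl)→10250; best=980 via (A,hash)
  {ACD}: card=32; try (D,merge)→4520, (D,hash)→4640, (A,hash)→6080, (C,hash)→8480, (C,merge)→8880, (A,merge)→23480 …(+3); best=4520 via (D,merge)
  {BCD}: card=10000; try (B,hash)→9600, (D,hash)→18000, (C,hash)→23400, (B,merge)→25450, (D,merge)→156600, (C,merge)→195200 …(+3); best=9600 via (B,hash)
  {ABC}: card=1000; try (B,merge)→4970, (B,hash)→5440, (C,hash)→10680, (A,hash)→15280, (C,merge)→37480, (B,nl)→41280 …(+3); best=4970 via (B,merge)
  {ABD}: card=6250; try (B,hash)→5280, (D,hash)→6680, (B,merge)→7130, (A,hash)→16680, (D,merge)→35280, (B,nl)→100880 …(+3); best=5280 via (B,hash)
  {ABCD}: card=50; try (B,merge)→6962, (B,hash)→8552, (D,hash)→9170, (B,nl)→12520, (D,merge)→17770, (C,hash)→18730 …(+6); best=6962 via (B,merge)

6962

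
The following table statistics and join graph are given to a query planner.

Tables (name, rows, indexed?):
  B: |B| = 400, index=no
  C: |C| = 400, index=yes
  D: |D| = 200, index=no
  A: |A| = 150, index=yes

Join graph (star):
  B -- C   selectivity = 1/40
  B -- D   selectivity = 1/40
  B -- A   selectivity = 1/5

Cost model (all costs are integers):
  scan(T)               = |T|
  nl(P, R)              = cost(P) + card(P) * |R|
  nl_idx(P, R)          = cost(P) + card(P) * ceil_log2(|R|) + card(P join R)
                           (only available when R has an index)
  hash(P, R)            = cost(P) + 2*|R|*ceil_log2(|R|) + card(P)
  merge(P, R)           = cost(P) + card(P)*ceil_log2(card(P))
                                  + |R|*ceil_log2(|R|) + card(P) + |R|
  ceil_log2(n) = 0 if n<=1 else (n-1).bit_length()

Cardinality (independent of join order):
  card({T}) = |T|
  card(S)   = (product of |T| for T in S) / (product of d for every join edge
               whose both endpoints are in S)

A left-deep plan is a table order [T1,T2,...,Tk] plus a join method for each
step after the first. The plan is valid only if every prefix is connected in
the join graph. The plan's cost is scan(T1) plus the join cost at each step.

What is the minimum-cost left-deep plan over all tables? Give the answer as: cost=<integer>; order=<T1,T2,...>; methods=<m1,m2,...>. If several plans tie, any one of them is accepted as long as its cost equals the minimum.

cost=35600; order=B,D,C,A; methods=hash,hash,hash

Selinger DP (subsets sized 1..n):
  {B}: scan cost=400, card=400
  {C}: scan cost=400, card=400
  {D}: scan cost=200, card=200
  {A}: scan cost=150, card=150
  {BC}: card=4000; try (C,hash)→8000, (C,nl_idx)→8000, (B,hash)→8000, (C,merge)→8400, (B,merge)→8400, (C,nl)→160400 …(+1); best=8000 via (C,hash)
  {BD}: card=2000; try (D,hash)→4000, (B,merge)→6000, (D,merge)→6200, (B,hash)→7600, (B,nl)→80200, (D,nl)→80400; best=4000 via (D,hash)
  {AB}: card=12000; try (A,hash)→3200, (B,merge)→5500, (A,merge)→5750, (B,hash)→7500, (A,nl_idx)→15600, (B,nl)→60150 …(+1); best=3200 via (A,hash)
  {BCD}: card=20000; try (C,hash)→13200, (D,hash)→15200, (C,merge)→32000, (C,nl_idx)→42000, (D,merge)→61800, (C,nl)→804000 …(+1); best=13200 via (C,hash)
  {ABC}: card=120000; try (A,hash)→14400, (C,hash)→22400, (A,merge)→61350, (A,nl_idx)→160000, (C,merge)→187200, (C,nl_idx)→231200 …(+2); best=14400 via (A,hash)
  {ABD}: card=60000; try (A,hash)→8400, (D,hash)→18400, (A,merge)→29350, (A,nl_idx)→80000, (D,merge)→185000, (A,nl)→304000 …(+1); best=8400 via (A,hash)
  {ABCD}: card=600000; try (A,hash)→35600, (C,hash)→75600, (D,hash)→137600, (A,merge)→334550, (A,nl_idx)→773200, (C,merge)→1032400 …(+5); best=35600 via (A,hash)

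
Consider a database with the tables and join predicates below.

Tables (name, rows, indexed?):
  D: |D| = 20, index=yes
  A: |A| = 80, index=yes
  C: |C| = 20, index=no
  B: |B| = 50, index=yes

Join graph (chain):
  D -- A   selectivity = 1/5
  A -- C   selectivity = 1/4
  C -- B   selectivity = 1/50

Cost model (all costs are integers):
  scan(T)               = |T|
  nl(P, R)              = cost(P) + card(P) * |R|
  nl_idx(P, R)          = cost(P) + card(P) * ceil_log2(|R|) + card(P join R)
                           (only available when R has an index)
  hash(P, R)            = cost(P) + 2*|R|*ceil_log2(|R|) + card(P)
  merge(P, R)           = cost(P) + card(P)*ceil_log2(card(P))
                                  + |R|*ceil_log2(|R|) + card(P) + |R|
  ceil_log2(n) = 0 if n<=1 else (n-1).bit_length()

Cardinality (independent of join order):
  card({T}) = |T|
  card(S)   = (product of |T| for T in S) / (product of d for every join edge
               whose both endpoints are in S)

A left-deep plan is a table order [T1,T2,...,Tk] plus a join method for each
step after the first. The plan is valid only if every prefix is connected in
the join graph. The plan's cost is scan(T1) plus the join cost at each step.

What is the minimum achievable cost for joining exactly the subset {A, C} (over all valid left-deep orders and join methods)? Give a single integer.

360

Selinger DP over subsets of {A,C}:
  {A}: scan cost=80, card=80
  {C}: scan cost=20, card=20
  {AC}: card=400; try (C,hash)→360, (A,nl_idx)→560, (A,merge)→780, (C,merge)→840, (A,hash)→1160, (A,nl)→1620 …(+1); best=360 via (C,hash)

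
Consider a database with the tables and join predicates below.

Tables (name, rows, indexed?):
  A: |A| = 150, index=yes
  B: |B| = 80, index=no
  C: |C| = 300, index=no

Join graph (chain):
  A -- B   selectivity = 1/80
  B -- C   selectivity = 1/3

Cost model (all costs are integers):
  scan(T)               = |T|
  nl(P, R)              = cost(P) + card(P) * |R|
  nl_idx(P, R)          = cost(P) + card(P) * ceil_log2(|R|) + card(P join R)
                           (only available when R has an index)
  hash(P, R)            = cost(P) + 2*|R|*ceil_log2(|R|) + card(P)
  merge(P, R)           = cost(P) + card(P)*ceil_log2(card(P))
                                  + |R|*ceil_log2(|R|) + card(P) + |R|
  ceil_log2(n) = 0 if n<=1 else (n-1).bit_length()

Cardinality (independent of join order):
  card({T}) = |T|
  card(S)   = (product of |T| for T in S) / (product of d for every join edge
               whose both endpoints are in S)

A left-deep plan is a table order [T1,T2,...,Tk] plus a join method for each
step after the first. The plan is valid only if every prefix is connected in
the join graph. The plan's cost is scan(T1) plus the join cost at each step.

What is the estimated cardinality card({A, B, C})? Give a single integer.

15000

Tables in S: A(150), B(80), C(300)
Edges inside S: A-B(d=80), B-C(d=3)
numerator = 150 * 80 * 300 = 3600000
denominator = 80 * 3 = 240
card(S) = 3600000 / 240 = 15000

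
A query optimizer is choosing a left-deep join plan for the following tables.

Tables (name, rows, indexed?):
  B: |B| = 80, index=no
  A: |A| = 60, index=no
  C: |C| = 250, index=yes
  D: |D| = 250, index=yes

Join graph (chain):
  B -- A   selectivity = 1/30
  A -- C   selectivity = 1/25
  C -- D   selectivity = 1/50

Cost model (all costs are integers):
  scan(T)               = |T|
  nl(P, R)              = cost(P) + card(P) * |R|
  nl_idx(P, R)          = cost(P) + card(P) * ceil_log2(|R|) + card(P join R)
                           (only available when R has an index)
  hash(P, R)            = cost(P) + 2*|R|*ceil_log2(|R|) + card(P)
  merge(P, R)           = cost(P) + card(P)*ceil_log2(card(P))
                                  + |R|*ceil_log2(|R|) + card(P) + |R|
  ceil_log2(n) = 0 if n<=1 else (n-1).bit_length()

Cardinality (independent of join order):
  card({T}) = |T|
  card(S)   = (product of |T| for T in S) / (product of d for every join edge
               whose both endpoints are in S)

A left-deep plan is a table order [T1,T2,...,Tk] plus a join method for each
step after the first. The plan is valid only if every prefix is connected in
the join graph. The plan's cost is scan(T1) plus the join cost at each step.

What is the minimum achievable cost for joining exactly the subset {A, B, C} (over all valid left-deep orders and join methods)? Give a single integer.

2860

Selinger DP over subsets of {A,B,C}:
  {B}: scan cost=80, card=80
  {A}: scan cost=60, card=60
  {C}: scan cost=250, card=250
  {AB}: card=160; try (A,hash)→880, (B,merge)→1120, (A,merge)→1140, (B,hash)→1240, (B,nl)→4860, (A,nl)→4880; best=880 via (A,hash)
  {AC}: card=600; try (C,nl_idx)→1140, (A,hash)→1220, (C,merge)→2730, (A,merge)→2920, (C,hash)→4120, (C,nl)→15060 …(+1); best=1140 via (C,nl_idx)
  {ABC}: card=1600; try (B,hash)→2860, (C,nl_idx)→3760, (C,merge)→4570, (C,hash)→5040, (B,merge)→8380, (C,nl)→40880 …(+1); best=2860 via (B,hash)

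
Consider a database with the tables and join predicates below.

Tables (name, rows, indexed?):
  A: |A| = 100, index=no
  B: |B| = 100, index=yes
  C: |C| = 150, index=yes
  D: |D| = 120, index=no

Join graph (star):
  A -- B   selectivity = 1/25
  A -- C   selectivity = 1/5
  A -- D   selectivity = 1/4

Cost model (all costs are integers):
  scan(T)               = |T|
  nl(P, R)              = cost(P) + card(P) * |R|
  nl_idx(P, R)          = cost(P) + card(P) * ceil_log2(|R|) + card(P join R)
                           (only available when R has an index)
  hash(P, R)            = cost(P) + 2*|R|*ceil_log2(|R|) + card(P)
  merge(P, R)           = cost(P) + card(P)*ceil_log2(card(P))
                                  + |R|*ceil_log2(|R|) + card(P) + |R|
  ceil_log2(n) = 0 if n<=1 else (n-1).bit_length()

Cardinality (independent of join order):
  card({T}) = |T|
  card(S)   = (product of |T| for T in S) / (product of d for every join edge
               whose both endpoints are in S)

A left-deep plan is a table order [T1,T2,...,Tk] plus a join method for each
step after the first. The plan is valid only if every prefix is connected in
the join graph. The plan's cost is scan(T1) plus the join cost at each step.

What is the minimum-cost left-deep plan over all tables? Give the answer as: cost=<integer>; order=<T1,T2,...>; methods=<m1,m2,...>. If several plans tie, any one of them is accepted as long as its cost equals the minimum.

cost=17680; order=A,B,C,D; methods=nl_idx,hash,hash

Selinger DP (subsets sized 1..n):
  {A}: scan cost=100, card=100
  {B}: scan cost=100, card=100
  {C}: scan cost=150, card=150
  {D}: scan cost=120, card=120
  {AB}: card=400; try (B,nl_idx)→1200, (B,hash)→1600, (A,hash)→1600, (B,merge)→1700, (A,merge)→1700, (B,nl)→10100 …(+1); best=1200 via (B,nl_idx)
  {AC}: card=3000; try (A,hash)→1700, (C,merge)→2250, (A,merge)→2300, (C,hash)→2600, (C,nl_idx)→3900, (C,nl)→15100 …(+1); best=1700 via (A,hash)
  {AD}: card=3000; try (A,hash)→1640, (D,merge)→1860, (D,hash)→1880, (A,merge)→1880, (D,nl)→12100, (A,nl)→12120; best=1640 via (A,hash)
  {ABC}: card=12000; try (C,hash)→4000, (B,hash)→6100, (C,merge)→6550, (C,nl_idx)→16400, (B,nl_idx)→34700, (B,merge)→41500 …(+2); best=4000 via (C,hash)
  {ABD}: card=12000; try (D,hash)→3280, (B,hash)→6040, (D,merge)→6160, (B,nl_idx)→34640, (B,merge)→41440, (D,nl)→49200 …(+1); best=3280 via (D,hash)
  {ACD}: card=90000; try (D,hash)→6380, (C,hash)→7040, (D,merge)→41660, (C,merge)→41990, (C,nl_idx)→115640, (D,nl)→361700 …(+1); best=6380 via (D,hash)
  {ABCD}: card=360000; try (D,hash)→17680, (C,hash)→17680, (B,hash)→97780, (C,merge)→184630, (D,merge)→184960, (C,nl_idx)→459280 …(+5); best=17680 via (D,hash)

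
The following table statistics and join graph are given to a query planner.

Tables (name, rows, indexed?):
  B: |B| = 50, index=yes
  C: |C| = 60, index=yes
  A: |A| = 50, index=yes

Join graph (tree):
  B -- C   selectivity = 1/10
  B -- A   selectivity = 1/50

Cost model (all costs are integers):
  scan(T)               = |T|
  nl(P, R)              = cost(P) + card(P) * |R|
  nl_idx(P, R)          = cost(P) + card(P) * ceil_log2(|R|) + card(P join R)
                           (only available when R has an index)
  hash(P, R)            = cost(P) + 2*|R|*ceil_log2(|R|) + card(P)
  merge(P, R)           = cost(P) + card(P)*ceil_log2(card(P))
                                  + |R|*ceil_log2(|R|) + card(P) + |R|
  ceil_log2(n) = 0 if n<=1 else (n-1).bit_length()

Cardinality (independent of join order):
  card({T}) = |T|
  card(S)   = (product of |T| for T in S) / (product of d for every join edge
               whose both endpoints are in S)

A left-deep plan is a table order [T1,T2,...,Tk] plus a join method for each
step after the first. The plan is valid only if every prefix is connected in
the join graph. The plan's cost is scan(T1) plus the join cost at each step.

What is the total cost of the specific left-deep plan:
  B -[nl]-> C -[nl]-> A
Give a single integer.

18050

step 1: scan B: cost=50, card=50
step 2: join C via nl
    card(P join C) = 50*60/(10) = 300
    cost = 50 + 50*60 = 3050
step 3: join A via nl
    card(P join A) = 300*50/(50) = 300
    cost = 3050 + 300*50 = 18050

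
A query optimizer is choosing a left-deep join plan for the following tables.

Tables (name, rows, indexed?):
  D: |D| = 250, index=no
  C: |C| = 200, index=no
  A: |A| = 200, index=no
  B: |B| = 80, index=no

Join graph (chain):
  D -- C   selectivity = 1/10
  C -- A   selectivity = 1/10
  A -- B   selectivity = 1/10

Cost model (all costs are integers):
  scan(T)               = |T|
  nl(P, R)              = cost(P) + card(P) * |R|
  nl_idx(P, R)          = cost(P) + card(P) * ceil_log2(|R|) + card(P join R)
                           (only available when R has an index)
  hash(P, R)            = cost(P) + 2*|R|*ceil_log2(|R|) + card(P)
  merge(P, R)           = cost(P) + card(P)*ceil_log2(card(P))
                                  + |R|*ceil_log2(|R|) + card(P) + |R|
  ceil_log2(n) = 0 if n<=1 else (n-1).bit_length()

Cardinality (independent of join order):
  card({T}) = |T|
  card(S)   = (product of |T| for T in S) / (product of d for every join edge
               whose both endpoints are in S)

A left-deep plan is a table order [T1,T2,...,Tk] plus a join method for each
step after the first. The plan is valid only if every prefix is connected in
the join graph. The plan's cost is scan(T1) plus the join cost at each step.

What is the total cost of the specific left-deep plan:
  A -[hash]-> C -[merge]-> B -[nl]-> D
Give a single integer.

8056240

step 1: scan A: cost=200, card=200
step 2: join C via hash
    card(P join C) = 200*200/(10) = 4000
    cost = 200 + 2*200*8 + 200 = 3600
step 3: join B via merge
    card(P join B) = 4000*80/(10) = 32000
    cost = 3600 + 4000*12 + 80*7 + 4000 + 80 = 56240
step 4: join D via nl
    card(P join D) = 32000*250/(10) = 800000
    cost = 56240 + 32000*250 = 8056240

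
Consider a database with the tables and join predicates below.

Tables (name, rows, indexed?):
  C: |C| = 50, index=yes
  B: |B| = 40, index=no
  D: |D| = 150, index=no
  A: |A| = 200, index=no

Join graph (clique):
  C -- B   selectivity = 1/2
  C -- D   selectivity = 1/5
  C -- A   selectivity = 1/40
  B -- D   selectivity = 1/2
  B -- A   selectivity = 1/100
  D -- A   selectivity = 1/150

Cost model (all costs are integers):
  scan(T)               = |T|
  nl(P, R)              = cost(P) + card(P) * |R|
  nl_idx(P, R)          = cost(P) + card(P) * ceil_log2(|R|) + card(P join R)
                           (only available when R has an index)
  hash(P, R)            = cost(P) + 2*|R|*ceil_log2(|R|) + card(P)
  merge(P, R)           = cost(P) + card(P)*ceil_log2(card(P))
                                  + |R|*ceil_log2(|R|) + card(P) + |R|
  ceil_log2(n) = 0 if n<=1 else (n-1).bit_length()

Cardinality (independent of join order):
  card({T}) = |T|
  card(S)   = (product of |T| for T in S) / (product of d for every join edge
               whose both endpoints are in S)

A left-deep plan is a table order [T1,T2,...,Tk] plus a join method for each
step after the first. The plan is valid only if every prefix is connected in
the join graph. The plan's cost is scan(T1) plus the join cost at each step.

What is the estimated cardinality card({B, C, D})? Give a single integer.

15000

Tables in S: B(40), C(50), D(150)
Edges inside S: C-B(d=2), C-D(d=5), B-D(d=2)
numerator = 40 * 50 * 150 = 300000
denominator = 2 * 5 * 2 = 20
card(S) = 300000 / 20 = 15000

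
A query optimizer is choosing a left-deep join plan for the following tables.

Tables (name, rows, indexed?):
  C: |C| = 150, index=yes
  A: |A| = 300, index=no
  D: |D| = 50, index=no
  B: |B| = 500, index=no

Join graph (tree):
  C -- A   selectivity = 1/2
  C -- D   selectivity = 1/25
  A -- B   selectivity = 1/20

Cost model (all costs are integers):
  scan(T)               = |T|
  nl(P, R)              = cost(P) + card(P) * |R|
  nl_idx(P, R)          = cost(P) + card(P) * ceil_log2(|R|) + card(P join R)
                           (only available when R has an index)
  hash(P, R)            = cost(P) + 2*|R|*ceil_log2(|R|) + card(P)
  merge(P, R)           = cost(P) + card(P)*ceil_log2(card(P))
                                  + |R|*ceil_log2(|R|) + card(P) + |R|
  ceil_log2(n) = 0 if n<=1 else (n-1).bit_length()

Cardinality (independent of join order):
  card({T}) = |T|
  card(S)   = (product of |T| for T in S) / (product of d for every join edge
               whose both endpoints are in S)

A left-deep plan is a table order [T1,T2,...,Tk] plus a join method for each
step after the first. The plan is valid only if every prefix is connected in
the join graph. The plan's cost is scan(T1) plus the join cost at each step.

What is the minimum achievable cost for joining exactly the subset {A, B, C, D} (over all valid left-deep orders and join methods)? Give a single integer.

Selinger DP over subsets of {A,B,C,D}:
  {C}: scan cost=150, card=150
  {A}: scan cost=300, card=300
  {D}: scan cost=50, card=50
  {B}: scan cost=500, card=500
  {AC}: card=22500; try (C,hash)→3000, (A,merge)→4500, (C,merge)→4650, (A,hash)→5700, (C,nl_idx)→25200, (A,nl)→45150 …(+1); best=3000 via (C,hash)
  {CD}: card=300; try (C,nl_idx)→750, (D,hash)→900, (C,merge)→1750, (D,merge)→1850, (C,hash)→2500, (C,nl)→7550 …(+1); best=750 via (C,nl_idx)
  {AB}: card=7500; try (A,hash)→6400, (B,merge)→8300, (A,merge)→8500, (B,hash)→9600, (B,nl)→150300, (A,nl)→150500; best=6400 via (A,hash)
  {ACD}: card=45000; try (A,hash)→6450, (A,merge)→6750, (D,hash)→26100, (A,nl)→90750, (D,merge)→363350, (D,nl)→1128000; best=6450 via (A,hash)
  {ABC}: card=562500; try (C,hash)→16300, (B,hash)→34500, (C,merge)→112750, (B,merge)→368000, (C,nl_idx)→628900, (C,nl)→1131400 …(+1); best=16300 via (C,hash)
  {ABCD}: card=1125000; try (B,hash)→60450, (D,hash)→579400, (B,merge)→776450, (D,merge)→11829150, (B,nl)→22506450, (D,nl)→28141300; best=60450 via (B,hash)

60450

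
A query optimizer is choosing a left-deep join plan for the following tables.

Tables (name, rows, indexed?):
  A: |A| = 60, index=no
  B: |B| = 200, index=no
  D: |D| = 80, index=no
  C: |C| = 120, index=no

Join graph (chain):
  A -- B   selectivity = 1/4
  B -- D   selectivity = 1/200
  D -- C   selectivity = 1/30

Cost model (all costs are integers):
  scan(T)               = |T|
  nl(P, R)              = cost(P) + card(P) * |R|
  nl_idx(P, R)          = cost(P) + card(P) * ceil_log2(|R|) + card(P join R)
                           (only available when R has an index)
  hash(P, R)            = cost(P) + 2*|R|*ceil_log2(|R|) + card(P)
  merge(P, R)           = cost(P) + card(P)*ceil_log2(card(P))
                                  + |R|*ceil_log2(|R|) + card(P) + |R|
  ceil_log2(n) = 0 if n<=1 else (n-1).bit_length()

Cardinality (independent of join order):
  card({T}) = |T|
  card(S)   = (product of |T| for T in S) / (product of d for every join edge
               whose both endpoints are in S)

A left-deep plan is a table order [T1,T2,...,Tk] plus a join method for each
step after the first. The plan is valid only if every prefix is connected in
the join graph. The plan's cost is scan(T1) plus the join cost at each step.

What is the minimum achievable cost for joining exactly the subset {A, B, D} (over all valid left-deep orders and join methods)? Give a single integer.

Selinger DP over subsets of {A,B,D}:
  {A}: scan cost=60, card=60
  {B}: scan cost=200, card=200
  {D}: scan cost=80, card=80
  {AB}: card=3000; try (A,hash)→1120, (B,merge)→2280, (A,merge)→2420, (B,hash)→3320, (B,nl)→12060, (A,nl)→12200; best=1120 via (A,hash)
  {BD}: card=80; try (D,hash)→1520, (B,merge)→2520, (D,merge)→2640, (B,hash)→3360, (B,nl)→16080, (D,nl)→16200; best=1520 via (D,hash)
  {ABD}: card=1200; try (A,hash)→2320, (A,merge)→2580, (D,hash)→5240, (A,nl)→6320, (D,merge)→40760, (D,nl)→241120; best=2320 via (A,hash)

2320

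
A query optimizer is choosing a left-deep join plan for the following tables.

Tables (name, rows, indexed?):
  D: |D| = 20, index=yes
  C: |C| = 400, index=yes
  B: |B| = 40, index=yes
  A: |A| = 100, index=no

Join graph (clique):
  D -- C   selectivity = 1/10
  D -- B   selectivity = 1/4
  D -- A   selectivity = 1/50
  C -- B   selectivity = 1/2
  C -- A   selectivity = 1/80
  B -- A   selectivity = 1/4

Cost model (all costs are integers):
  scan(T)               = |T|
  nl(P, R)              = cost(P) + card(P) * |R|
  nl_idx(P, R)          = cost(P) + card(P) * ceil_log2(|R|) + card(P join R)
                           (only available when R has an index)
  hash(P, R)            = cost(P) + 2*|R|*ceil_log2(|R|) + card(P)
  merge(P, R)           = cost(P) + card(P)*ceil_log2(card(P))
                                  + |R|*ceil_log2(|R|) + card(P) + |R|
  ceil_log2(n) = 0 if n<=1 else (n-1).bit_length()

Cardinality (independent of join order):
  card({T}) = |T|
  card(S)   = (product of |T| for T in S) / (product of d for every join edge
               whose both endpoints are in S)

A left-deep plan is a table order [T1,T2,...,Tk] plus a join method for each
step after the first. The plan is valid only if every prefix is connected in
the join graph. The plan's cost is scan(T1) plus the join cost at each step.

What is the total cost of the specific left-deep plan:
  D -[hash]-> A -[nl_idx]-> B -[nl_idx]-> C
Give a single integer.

2705

step 1: scan D: cost=20, card=20
step 2: join A via hash
    card(P join A) = 20*100/(50) = 40
    cost = 20 + 2*100*7 + 20 = 1440
step 3: join B via nl_idx
    card(P join B) = 40*40/(4*4) = 100
    cost = 1440 + 40*6 + 100 = 1780
step 4: join C via nl_idx
    card(P join C) = 100*400/(10*2*80) = 25
    cost = 1780 + 100*9 + 25 = 2705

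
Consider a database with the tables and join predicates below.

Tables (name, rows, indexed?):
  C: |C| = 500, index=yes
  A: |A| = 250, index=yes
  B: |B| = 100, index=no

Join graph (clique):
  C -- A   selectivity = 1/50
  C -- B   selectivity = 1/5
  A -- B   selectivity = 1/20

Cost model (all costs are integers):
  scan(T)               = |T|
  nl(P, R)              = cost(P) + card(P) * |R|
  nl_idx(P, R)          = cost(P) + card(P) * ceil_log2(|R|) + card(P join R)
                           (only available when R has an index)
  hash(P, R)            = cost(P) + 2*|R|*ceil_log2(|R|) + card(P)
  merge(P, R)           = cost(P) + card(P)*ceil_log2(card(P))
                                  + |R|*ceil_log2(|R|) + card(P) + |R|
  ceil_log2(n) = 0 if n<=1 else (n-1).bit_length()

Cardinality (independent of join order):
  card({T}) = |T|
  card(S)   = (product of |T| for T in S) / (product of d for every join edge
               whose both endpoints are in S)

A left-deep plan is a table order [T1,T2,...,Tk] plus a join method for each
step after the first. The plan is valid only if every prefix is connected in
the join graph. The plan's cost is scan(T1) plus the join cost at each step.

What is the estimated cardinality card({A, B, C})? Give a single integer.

2500

Tables in S: A(250), B(100), C(500)
Edges inside S: C-A(d=50), C-B(d=5), A-B(d=20)
numerator = 250 * 100 * 500 = 12500000
denominator = 50 * 5 * 20 = 5000
card(S) = 12500000 / 5000 = 2500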